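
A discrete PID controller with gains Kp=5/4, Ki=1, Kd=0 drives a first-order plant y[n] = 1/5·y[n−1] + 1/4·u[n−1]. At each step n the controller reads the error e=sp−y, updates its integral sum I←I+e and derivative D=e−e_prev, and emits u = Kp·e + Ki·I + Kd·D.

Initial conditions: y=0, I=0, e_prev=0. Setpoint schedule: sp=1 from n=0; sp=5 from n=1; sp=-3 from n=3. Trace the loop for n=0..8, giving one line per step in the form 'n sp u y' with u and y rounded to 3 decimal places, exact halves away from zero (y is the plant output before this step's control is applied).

(exact arithmetic carried between steps; '≈' marks a value shown rounded to 6 d.p. or computed from one; I and e_prev carry over from the previous line; the table rounds u and y to 3 d.p., halves away from zero)
n=0: y=0, sp=1, e=sp−y=1; I=1, D=e−e_prev=1; u=5/4·1+1·1+0·1=2.25; next y=1/5·0+1/4·2.25=0.5625
n=1: y=0.5625, sp=5, e=sp−y=4.4375; I=5.4375, D=e−e_prev=3.4375; u=5/4·4.4375+1·5.4375+0·3.4375=10.984375; next y=1/5·0.5625+1/4·10.984375≈2.858594
n=2: y≈2.858594, sp=5, e=sp−y≈2.141406; I≈7.578906, D=e−e_prev≈-2.296094; u=5/4·2.141406+1·7.578906+0·(-2.296094)≈10.255664; next y=1/5·2.858594+1/4·10.255664≈3.135635
n=3: y≈3.135635, sp=-3, e=sp−y≈-6.135635; I≈1.443271, D=e−e_prev≈-8.277041; u=5/4·(-6.135635)+1·1.443271+0·(-8.277041)≈-6.226272; next y=1/5·3.135635+1/4·(-6.226272)≈-0.929441
n=4: y≈-0.929441, sp=-3, e=sp−y≈-2.070559; I≈-0.627287, D=e−e_prev≈4.065076; u=5/4·(-2.070559)+1·(-0.627287)+0·4.065076≈-3.215486; next y=1/5·(-0.929441)+1/4·(-3.215486)≈-0.989760
n=5: y≈-0.989760, sp=-3, e=sp−y≈-2.010240; I≈-2.637528, D=e−e_prev≈0.060319; u=5/4·(-2.010240)+1·(-2.637528)+0·0.060319≈-5.150328; next y=1/5·(-0.989760)+1/4·(-5.150328)≈-1.485534
n=6: y≈-1.485534, sp=-3, e=sp−y≈-1.514466; I≈-4.151994, D=e−e_prev≈0.495774; u=5/4·(-1.514466)+1·(-4.151994)+0·0.495774≈-6.045076; next y=1/5·(-1.485534)+1/4·(-6.045076)≈-1.808376
n=7: y≈-1.808376, sp=-3, e=sp−y≈-1.191624; I≈-5.343618, D=e−e_prev≈0.322842; u=5/4·(-1.191624)+1·(-5.343618)+0·0.322842≈-6.833148; next y=1/5·(-1.808376)+1/4·(-6.833148)≈-2.069962
n=8: y≈-2.069962, sp=-3, e=sp−y≈-0.930038; I≈-6.273656, D=e−e_prev≈0.261586; u=5/4·(-0.930038)+1·(-6.273656)+0·0.261586≈-7.436203; next y=1/5·(-2.069962)+1/4·(-7.436203)≈-2.273043

0 1 2.250 0.000
1 5 10.984 0.563
2 5 10.256 2.859
3 -3 -6.226 3.136
4 -3 -3.215 -0.929
5 -3 -5.150 -0.990
6 -3 -6.045 -1.486
7 -3 -6.833 -1.808
8 -3 -7.436 -2.070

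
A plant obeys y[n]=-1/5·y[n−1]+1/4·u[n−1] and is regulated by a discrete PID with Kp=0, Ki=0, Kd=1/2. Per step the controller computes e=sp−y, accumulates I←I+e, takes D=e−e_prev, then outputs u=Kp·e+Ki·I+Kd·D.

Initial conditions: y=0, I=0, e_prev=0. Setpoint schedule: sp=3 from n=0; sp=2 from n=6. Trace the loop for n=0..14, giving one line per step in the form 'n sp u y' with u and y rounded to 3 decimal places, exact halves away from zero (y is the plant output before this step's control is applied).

(exact arithmetic carried between steps; '≈' marks a value shown rounded to 6 d.p. or computed from one; I and e_prev carry over from the previous line; the table rounds u and y to 3 d.p., halves away from zero)
n=0: y=0, sp=3, e=sp−y=3; I=3, D=e−e_prev=3; u=0·3+0·3+1/2·3=1.5; next y=-1/5·0+1/4·1.5=0.375
n=1: y=0.375, sp=3, e=sp−y=2.625; I=5.625, D=e−e_prev=-0.375; u=0·2.625+0·5.625+1/2·(-0.375)=-0.1875; next y=-1/5·0.375+1/4·(-0.1875)=-0.121875
n=2: y=-0.121875, sp=3, e=sp−y=3.121875; I=8.746875, D=e−e_prev=0.496875; u=0·3.121875+0·8.746875+1/2·0.496875≈0.248438; next y=-1/5·(-0.121875)+1/4·0.248438≈0.086484
n=3: y≈0.086484, sp=3, e=sp−y≈2.913516; I≈11.660391, D=e−e_prev≈-0.208359; u=0·2.913516+0·11.660391+1/2·(-0.208359)≈-0.104180; next y=-1/5·0.086484+1/4·(-0.104180)≈-0.043342
n=4: y≈-0.043342, sp=3, e=sp−y≈3.043342; I≈14.703732, D=e−e_prev≈0.129826; u=0·3.043342+0·14.703732+1/2·0.129826≈0.064913; next y=-1/5·(-0.043342)+1/4·0.064913≈0.024897
n=5: y≈0.024897, sp=3, e=sp−y≈2.975103; I≈17.678836, D=e−e_prev≈-0.068238; u=0·2.975103+0·17.678836+1/2·(-0.068238)≈-0.034119; next y=-1/5·0.024897+1/4·(-0.034119)≈-0.013509
n=6: y≈-0.013509, sp=2, e=sp−y≈2.013509; I≈19.692345, D=e−e_prev≈-0.961594; u=0·2.013509+0·19.692345+1/2·(-0.961594)≈-0.480797; next y=-1/5·(-0.013509)+1/4·(-0.480797)≈-0.117497
n=7: y≈-0.117497, sp=2, e=sp−y≈2.117497; I≈21.809842, D=e−e_prev≈0.103988; u=0·2.117497+0·21.809842+1/2·0.103988≈0.051994; next y=-1/5·(-0.117497)+1/4·0.051994≈0.036498
n=8: y≈0.036498, sp=2, e=sp−y≈1.963502; I≈23.773344, D=e−e_prev≈-0.153995; u=0·1.963502+0·23.773344+1/2·(-0.153995)≈-0.076998; next y=-1/5·0.036498+1/4·(-0.076998)≈-0.026549
n=9: y≈-0.026549, sp=2, e=sp−y≈2.026549; I≈25.799893, D=e−e_prev≈0.063047; u=0·2.026549+0·25.799893+1/2·0.063047≈0.031524; next y=-1/5·(-0.026549)+1/4·0.031524≈0.013191
n=10: y≈0.013191, sp=2, e=sp−y≈1.986809; I≈27.786703, D=e−e_prev≈-0.039740; u=0·1.986809+0·27.786703+1/2·(-0.039740)≈-0.019870; next y=-1/5·0.013191+1/4·(-0.019870)≈-0.007606
n=11: y≈-0.007606, sp=2, e=sp−y≈2.007606; I≈29.794308, D=e−e_prev≈0.020796; u=0·2.007606+0·29.794308+1/2·0.020796≈0.010398; next y=-1/5·(-0.007606)+1/4·0.010398≈0.004121
n=12: y≈0.004121, sp=2, e=sp−y≈1.995879; I≈31.790188, D=e−e_prev≈-0.011726; u=0·1.995879+0·31.790188+1/2·(-0.011726)≈-0.005863; next y=-1/5·0.004121+1/4·(-0.005863)≈-0.002290
n=13: y≈-0.002290, sp=2, e=sp−y≈2.002290; I≈33.792478, D=e−e_prev≈0.006411; u=0·2.002290+0·33.792478+1/2·0.006411≈0.003205; next y=-1/5·(-0.002290)+1/4·0.003205≈0.001259
n=14: y≈0.001259, sp=2, e=sp−y≈1.998741; I≈35.791218, D=e−e_prev≈-0.003549; u=0·1.998741+0·35.791218+1/2·(-0.003549)≈-0.001775; next y=-1/5·0.001259+1/4·(-0.001775)≈-0.000696

0 3 1.500 0.000
1 3 -0.188 0.375
2 3 0.248 -0.122
3 3 -0.104 0.086
4 3 0.065 -0.043
5 3 -0.034 0.025
6 2 -0.481 -0.014
7 2 0.052 -0.117
8 2 -0.077 0.036
9 2 0.032 -0.027
10 2 -0.020 0.013
11 2 0.010 -0.008
12 2 -0.006 0.004
13 2 0.003 -0.002
14 2 -0.002 0.001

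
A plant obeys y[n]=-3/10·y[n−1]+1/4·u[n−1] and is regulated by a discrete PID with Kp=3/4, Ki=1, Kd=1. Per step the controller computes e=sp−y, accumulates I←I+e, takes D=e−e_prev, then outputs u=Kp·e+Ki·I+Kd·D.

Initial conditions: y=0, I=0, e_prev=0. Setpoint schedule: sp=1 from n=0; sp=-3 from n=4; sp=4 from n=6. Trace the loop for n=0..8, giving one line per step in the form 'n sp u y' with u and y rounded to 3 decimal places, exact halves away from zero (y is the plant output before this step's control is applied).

0 1 2.750 0.000
1 1 0.859 0.688
2 1 3.726 0.009
3 1 1.508 0.929
4 -3 -6.216 0.098
5 -3 -1.520 -1.584
6 4 10.016 0.095
7 4 2.053 2.475
8 4 13.396 -0.229

(exact arithmetic carried between steps; '≈' marks a value shown rounded to 6 d.p. or computed from one; I and e_prev carry over from the previous line; the table rounds u and y to 3 d.p., halves away from zero)
n=0: y=0, sp=1, e=sp−y=1; I=1, D=e−e_prev=1; u=3/4·1+1·1+1·1=2.75; next y=-3/10·0+1/4·2.75=0.6875
n=1: y=0.6875, sp=1, e=sp−y=0.3125; I=1.3125, D=e−e_prev=-0.6875; u=3/4·0.3125+1·1.3125+1·(-0.6875)=0.859375; next y=-3/10·0.6875+1/4·0.859375≈0.008594
n=2: y≈0.008594, sp=1, e=sp−y≈0.991406; I≈2.303906, D=e−e_prev≈0.678906; u=3/4·0.991406+1·2.303906+1·0.678906≈3.726367; next y=-3/10·0.008594+1/4·3.726367≈0.929014
n=3: y≈0.929014, sp=1, e=sp−y≈0.070986; I≈2.374893, D=e−e_prev≈-0.920420; u=3/4·0.070986+1·2.374893+1·(-0.920420)≈1.507712; next y=-3/10·0.929014+1/4·1.507712≈0.098224
n=4: y≈0.098224, sp=-3, e=sp−y≈-3.098224; I≈-0.723331, D=e−e_prev≈-3.169210; u=3/4·(-3.098224)+1·(-0.723331)+1·(-3.169210)≈-6.216210; next y=-3/10·0.098224+1/4·(-6.216210)≈-1.583520
n=5: y≈-1.583520, sp=-3, e=sp−y≈-1.416480; I≈-2.139812, D=e−e_prev≈1.681744; u=3/4·(-1.416480)+1·(-2.139812)+1·1.681744≈-1.520428; next y=-3/10·(-1.583520)+1/4·(-1.520428)≈0.094949
n=6: y≈0.094949, sp=4, e=sp−y≈3.905051; I≈1.765239, D=e−e_prev≈5.321532; u=3/4·3.905051+1·1.765239+1·5.321532≈10.015559; next y=-3/10·0.094949+1/4·10.015559≈2.475405
n=7: y≈2.475405, sp=4, e=sp−y≈1.524595; I≈3.289834, D=e−e_prev≈-2.380456; u=3/4·1.524595+1·3.289834+1·(-2.380456)≈2.052824; next y=-3/10·2.475405+1/4·2.052824≈-0.229416
n=8: y≈-0.229416, sp=4, e=sp−y≈4.229416; I≈7.519250, D=e−e_prev≈2.704821; u=3/4·4.229416+1·7.519250+1·2.704821≈13.396132; next y=-3/10·(-0.229416)+1/4·13.396132≈3.417858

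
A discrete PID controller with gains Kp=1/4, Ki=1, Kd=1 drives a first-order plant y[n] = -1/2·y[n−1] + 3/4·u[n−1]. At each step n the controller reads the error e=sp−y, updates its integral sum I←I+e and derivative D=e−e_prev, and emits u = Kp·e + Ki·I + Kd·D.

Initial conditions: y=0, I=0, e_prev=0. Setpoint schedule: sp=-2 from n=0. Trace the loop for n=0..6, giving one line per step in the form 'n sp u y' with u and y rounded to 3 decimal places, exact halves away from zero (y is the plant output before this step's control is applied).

0 -2 -4.500 0.000
1 -2 3.094 -3.375
2 -2 -15.518 4.008
3 -2 25.570 -13.642
4 -2 -69.629 25.998
5 -2 147.256 -65.221
6 -2 -349.358 143.053

(exact arithmetic carried between steps; '≈' marks a value shown rounded to 6 d.p. or computed from one; I and e_prev carry over from the previous line; the table rounds u and y to 3 d.p., halves away from zero)
n=0: y=0, sp=-2, e=sp−y=-2; I=-2, D=e−e_prev=-2; u=1/4·(-2)+1·(-2)+1·(-2)=-4.5; next y=-1/2·0+3/4·(-4.5)=-3.375
n=1: y=-3.375, sp=-2, e=sp−y=1.375; I=-0.625, D=e−e_prev=3.375; u=1/4·1.375+1·(-0.625)+1·3.375=3.09375; next y=-1/2·(-3.375)+3/4·3.09375≈4.007813
n=2: y≈4.007813, sp=-2, e=sp−y≈-6.007813; I≈-6.632813, D=e−e_prev≈-7.382813; u=1/4·(-6.007813)+1·(-6.632813)+1·(-7.382813)≈-15.517578; next y=-1/2·4.007813+3/4·(-15.517578)≈-13.642090
n=3: y≈-13.642090, sp=-2, e=sp−y≈11.642090; I≈5.009277, D=e−e_prev≈17.649902; u=1/4·11.642090+1·5.009277+1·17.649902≈25.569702; next y=-1/2·(-13.642090)+3/4·25.569702≈25.998322
n=4: y≈25.998322, sp=-2, e=sp−y≈-27.998322; I≈-22.989044, D=e−e_prev≈-39.640411; u=1/4·(-27.998322)+1·(-22.989044)+1·(-39.640411)≈-69.629036; next y=-1/2·25.998322+3/4·(-69.629036)≈-65.220938
n=5: y≈-65.220938, sp=-2, e=sp−y≈63.220938; I≈40.231894, D=e−e_prev≈91.219259; u=1/4·63.220938+1·40.231894+1·91.219259≈147.256387; next y=-1/2·(-65.220938)+3/4·147.256387≈143.052759
n=6: y≈143.052759, sp=-2, e=sp−y≈-145.052759; I≈-104.820866, D=e−e_prev≈-208.273697; u=1/4·(-145.052759)+1·(-104.820866)+1·(-208.273697)≈-349.357753; next y=-1/2·143.052759+3/4·(-349.357753)≈-333.544694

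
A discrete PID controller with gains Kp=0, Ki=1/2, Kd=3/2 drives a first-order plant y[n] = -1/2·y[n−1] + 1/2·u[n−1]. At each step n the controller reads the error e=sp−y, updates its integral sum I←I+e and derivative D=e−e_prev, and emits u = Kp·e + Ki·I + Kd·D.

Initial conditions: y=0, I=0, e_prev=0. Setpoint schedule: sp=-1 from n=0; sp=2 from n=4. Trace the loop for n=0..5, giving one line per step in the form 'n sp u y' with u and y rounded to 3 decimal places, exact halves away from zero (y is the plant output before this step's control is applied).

0 -1 -2.000 0.000
1 -1 1.000 -1.000
2 -1 -4.500 1.000
3 -1 5.000 -2.750
4 2 -7.000 3.875
5 2 16.125 -5.438

(exact arithmetic carried between steps; '≈' marks a value shown rounded to 6 d.p. or computed from one; I and e_prev carry over from the previous line; the table rounds u and y to 3 d.p., halves away from zero)
n=0: y=0, sp=-1, e=sp−y=-1; I=-1, D=e−e_prev=-1; u=0·(-1)+1/2·(-1)+3/2·(-1)=-2; next y=-1/2·0+1/2·(-2)=-1
n=1: y=-1, sp=-1, e=sp−y=0; I=-1, D=e−e_prev=1; u=0·0+1/2·(-1)+3/2·1=1; next y=-1/2·(-1)+1/2·1=1
n=2: y=1, sp=-1, e=sp−y=-2; I=-3, D=e−e_prev=-2; u=0·(-2)+1/2·(-3)+3/2·(-2)=-4.5; next y=-1/2·1+1/2·(-4.5)=-2.75
n=3: y=-2.75, sp=-1, e=sp−y=1.75; I=-1.25, D=e−e_prev=3.75; u=0·1.75+1/2·(-1.25)+3/2·3.75=5; next y=-1/2·(-2.75)+1/2·5=3.875
n=4: y=3.875, sp=2, e=sp−y=-1.875; I=-3.125, D=e−e_prev=-3.625; u=0·(-1.875)+1/2·(-3.125)+3/2·(-3.625)=-7; next y=-1/2·3.875+1/2·(-7)=-5.4375
n=5: y=-5.4375, sp=2, e=sp−y=7.4375; I=4.3125, D=e−e_prev=9.3125; u=0·7.4375+1/2·4.3125+3/2·9.3125=16.125; next y=-1/2·(-5.4375)+1/2·16.125=10.78125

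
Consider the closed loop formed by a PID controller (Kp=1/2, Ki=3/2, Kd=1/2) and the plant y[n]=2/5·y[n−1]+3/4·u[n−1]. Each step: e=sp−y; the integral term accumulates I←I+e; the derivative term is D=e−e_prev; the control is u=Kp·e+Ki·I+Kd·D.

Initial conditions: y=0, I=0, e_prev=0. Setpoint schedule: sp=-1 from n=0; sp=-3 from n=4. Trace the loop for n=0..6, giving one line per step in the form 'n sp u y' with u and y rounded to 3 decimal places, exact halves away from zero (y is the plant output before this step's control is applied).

0 -1 -2.500 0.000
1 -1 1.188 -1.875
2 -1 -3.477 0.141
3 -1 2.550 -2.551
4 -3 -10.077 0.892
5 -3 7.039 -7.201
6 -3 -14.705 2.399

(exact arithmetic carried between steps; '≈' marks a value shown rounded to 6 d.p. or computed from one; I and e_prev carry over from the previous line; the table rounds u and y to 3 d.p., halves away from zero)
n=0: y=0, sp=-1, e=sp−y=-1; I=-1, D=e−e_prev=-1; u=1/2·(-1)+3/2·(-1)+1/2·(-1)=-2.5; next y=2/5·0+3/4·(-2.5)=-1.875
n=1: y=-1.875, sp=-1, e=sp−y=0.875; I=-0.125, D=e−e_prev=1.875; u=1/2·0.875+3/2·(-0.125)+1/2·1.875=1.1875; next y=2/5·(-1.875)+3/4·1.1875=0.140625
n=2: y=0.140625, sp=-1, e=sp−y=-1.140625; I=-1.265625, D=e−e_prev=-2.015625; u=1/2·(-1.140625)+3/2·(-1.265625)+1/2·(-2.015625)≈-3.476563; next y=2/5·0.140625+3/4·(-3.476563)≈-2.551172
n=3: y≈-2.551172, sp=-1, e=sp−y≈1.551172; I≈0.285547, D=e−e_prev≈2.691797; u=1/2·1.551172+3/2·0.285547+1/2·2.691797≈2.549805; next y=2/5·(-2.551172)+3/4·2.549805≈0.891885
n=4: y≈0.891885, sp=-3, e=sp−y≈-3.891885; I≈-3.606338, D=e−e_prev≈-5.443057; u=1/2·(-3.891885)+3/2·(-3.606338)+1/2·(-5.443057)≈-10.076978; next y=2/5·0.891885+3/4·(-10.076978)≈-7.200979
n=5: y≈-7.200979, sp=-3, e=sp−y≈4.200979; I≈0.594641, D=e−e_prev≈8.092864; u=1/2·4.200979+3/2·0.594641+1/2·8.092864≈7.038884; next y=2/5·(-7.200979)+3/4·7.038884≈2.398771
n=6: y≈2.398771, sp=-3, e=sp−y≈-5.398771; I≈-4.804130, D=e−e_prev≈-9.599750; u=1/2·(-5.398771)+3/2·(-4.804130)+1/2·(-9.599750)≈-14.705455; next y=2/5·2.398771+3/4·(-14.705455)≈-10.069583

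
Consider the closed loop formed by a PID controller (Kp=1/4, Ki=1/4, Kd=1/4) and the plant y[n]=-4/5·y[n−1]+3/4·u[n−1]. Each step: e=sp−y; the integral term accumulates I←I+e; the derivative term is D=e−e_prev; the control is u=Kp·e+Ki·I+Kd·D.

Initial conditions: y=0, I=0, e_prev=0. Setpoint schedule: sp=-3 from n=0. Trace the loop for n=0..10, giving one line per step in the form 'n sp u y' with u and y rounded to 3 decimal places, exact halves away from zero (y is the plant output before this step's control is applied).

(exact arithmetic carried between steps; '≈' marks a value shown rounded to 6 d.p. or computed from one; I and e_prev carry over from the previous line; the table rounds u and y to 3 d.p., halves away from zero)
n=0: y=0, sp=-3, e=sp−y=-3; I=-3, D=e−e_prev=-3; u=1/4·(-3)+1/4·(-3)+1/4·(-3)=-2.25; next y=-4/5·0+3/4·(-2.25)=-1.6875
n=1: y=-1.6875, sp=-3, e=sp−y=-1.3125; I=-4.3125, D=e−e_prev=1.6875; u=1/4·(-1.3125)+1/4·(-4.3125)+1/4·1.6875=-0.984375; next y=-4/5·(-1.6875)+3/4·(-0.984375)≈0.611719
n=2: y≈0.611719, sp=-3, e=sp−y≈-3.611719; I≈-7.924219, D=e−e_prev≈-2.299219; u=1/4·(-3.611719)+1/4·(-7.924219)+1/4·(-2.299219)≈-3.458789; next y=-4/5·0.611719+3/4·(-3.458789)≈-3.083467
n=3: y≈-3.083467, sp=-3, e=sp−y≈0.083467; I≈-7.840752, D=e−e_prev≈3.695186; u=1/4·0.083467+1/4·(-7.840752)+1/4·3.695186≈-1.015525; next y=-4/5·(-3.083467)+3/4·(-1.015525)≈1.705130
n=4: y≈1.705130, sp=-3, e=sp−y≈-4.705130; I≈-12.545882, D=e−e_prev≈-4.788597; u=1/4·(-4.705130)+1/4·(-12.545882)+1/4·(-4.788597)≈-5.509902; next y=-4/5·1.705130+3/4·(-5.509902)≈-5.496530
n=5: y≈-5.496530, sp=-3, e=sp−y≈2.496530; I≈-10.049351, D=e−e_prev≈7.201660; u=1/4·2.496530+1/4·(-10.049351)+1/4·7.201660≈-0.087790; next y=-4/5·(-5.496530)+3/4·(-0.087790)≈4.331382
n=6: y≈4.331382, sp=-3, e=sp−y≈-7.331382; I≈-17.380733, D=e−e_prev≈-9.827912; u=1/4·(-7.331382)+1/4·(-17.380733)+1/4·(-9.827912)≈-8.635007; next y=-4/5·4.331382+3/4·(-8.635007)≈-9.941360
n=7: y≈-9.941360, sp=-3, e=sp−y≈6.941360; I≈-10.439373, D=e−e_prev≈14.272742; u=1/4·6.941360+1/4·(-10.439373)+1/4·14.272742≈2.693682; next y=-4/5·(-9.941360)+3/4·2.693682≈9.973350
n=8: y≈9.973350, sp=-3, e=sp−y≈-12.973350; I≈-23.412723, D=e−e_prev≈-19.914710; u=1/4·(-12.973350)+1/4·(-23.412723)+1/4·(-19.914710)≈-14.075196; next y=-4/5·9.973350+3/4·(-14.075196)≈-18.535077
n=9: y≈-18.535077, sp=-3, e=sp−y≈15.535077; I≈-7.877646, D=e−e_prev≈28.508427; u=1/4·15.535077+1/4·(-7.877646)+1/4·28.508427≈9.041464; next y=-4/5·(-18.535077)+3/4·9.041464≈21.609160
n=10: y≈21.609160, sp=-3, e=sp−y≈-24.609160; I≈-32.486806, D=e−e_prev≈-40.144236; u=1/4·(-24.609160)+1/4·(-32.486806)+1/4·(-40.144236)≈-24.310050; next y=-4/5·21.609160+3/4·(-24.310050)≈-35.519865

0 -3 -2.250 0.000
1 -3 -0.984 -1.688
2 -3 -3.459 0.612
3 -3 -1.016 -3.083
4 -3 -5.510 1.705
5 -3 -0.088 -5.497
6 -3 -8.635 4.331
7 -3 2.694 -9.941
8 -3 -14.075 9.973
9 -3 9.041 -18.535
10 -3 -24.310 21.609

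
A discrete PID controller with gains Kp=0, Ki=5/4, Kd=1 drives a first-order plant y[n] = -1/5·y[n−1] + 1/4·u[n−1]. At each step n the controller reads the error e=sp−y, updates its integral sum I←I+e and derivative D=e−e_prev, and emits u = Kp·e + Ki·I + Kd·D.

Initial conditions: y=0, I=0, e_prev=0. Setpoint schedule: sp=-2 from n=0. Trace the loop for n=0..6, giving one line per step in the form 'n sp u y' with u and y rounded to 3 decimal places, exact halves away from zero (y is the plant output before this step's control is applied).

0 -2 -4.500 0.000
1 -2 -2.469 -1.125
2 -2 -6.336 -0.392
3 -2 -5.108 -1.506
4 -2 -8.031 -0.976
5 -2 -6.899 -1.813
6 -2 -8.983 -1.362

(exact arithmetic carried between steps; '≈' marks a value shown rounded to 6 d.p. or computed from one; I and e_prev carry over from the previous line; the table rounds u and y to 3 d.p., halves away from zero)
n=0: y=0, sp=-2, e=sp−y=-2; I=-2, D=e−e_prev=-2; u=0·(-2)+5/4·(-2)+1·(-2)=-4.5; next y=-1/5·0+1/4·(-4.5)=-1.125
n=1: y=-1.125, sp=-2, e=sp−y=-0.875; I=-2.875, D=e−e_prev=1.125; u=0·(-0.875)+5/4·(-2.875)+1·1.125=-2.46875; next y=-1/5·(-1.125)+1/4·(-2.46875)≈-0.392188
n=2: y≈-0.392188, sp=-2, e=sp−y≈-1.607813; I≈-4.482813, D=e−e_prev≈-0.732813; u=0·(-1.607813)+5/4·(-4.482813)+1·(-0.732813)≈-6.336328; next y=-1/5·(-0.392188)+1/4·(-6.336328)≈-1.505645
n=3: y≈-1.505645, sp=-2, e=sp−y≈-0.494355; I≈-4.977168, D=e−e_prev≈1.113457; u=0·(-0.494355)+5/4·(-4.977168)+1·1.113457≈-5.108003; next y=-1/5·(-1.505645)+1/4·(-5.108003)≈-0.975872
n=4: y≈-0.975872, sp=-2, e=sp−y≈-1.024128; I≈-6.001296, D=e−e_prev≈-0.529773; u=0·(-1.024128)+5/4·(-6.001296)+1·(-0.529773)≈-8.031393; next y=-1/5·(-0.975872)+1/4·(-8.031393)≈-1.812674
n=5: y≈-1.812674, sp=-2, e=sp−y≈-0.187326; I≈-6.188622, D=e−e_prev≈0.836802; u=0·(-0.187326)+5/4·(-6.188622)+1·0.836802≈-6.898976; next y=-1/5·(-1.812674)+1/4·(-6.898976)≈-1.362209
n=6: y≈-1.362209, sp=-2, e=sp−y≈-0.637791; I≈-6.826413, D=e−e_prev≈-0.450465; u=0·(-0.637791)+5/4·(-6.826413)+1·(-0.450465)≈-8.983481; next y=-1/5·(-1.362209)+1/4·(-8.983481)≈-1.973428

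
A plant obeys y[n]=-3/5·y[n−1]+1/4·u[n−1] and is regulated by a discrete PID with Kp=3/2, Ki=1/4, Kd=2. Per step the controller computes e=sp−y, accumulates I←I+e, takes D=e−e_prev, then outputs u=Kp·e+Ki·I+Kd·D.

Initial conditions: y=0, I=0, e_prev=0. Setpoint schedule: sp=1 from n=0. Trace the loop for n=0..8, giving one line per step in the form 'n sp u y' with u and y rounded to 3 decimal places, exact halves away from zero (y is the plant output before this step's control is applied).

0 1 3.750 0.000
1 1 -1.516 0.938
2 1 7.421 -0.941
3 1 -8.457 2.420
4 1 20.360 -3.566
5 1 -30.957 7.230
6 1 61.478 -12.077
7 1 -103.964 22.616
8 1 193.178 -39.560

(exact arithmetic carried between steps; '≈' marks a value shown rounded to 6 d.p. or computed from one; I and e_prev carry over from the previous line; the table rounds u and y to 3 d.p., halves away from zero)
n=0: y=0, sp=1, e=sp−y=1; I=1, D=e−e_prev=1; u=3/2·1+1/4·1+2·1=3.75; next y=-3/5·0+1/4·3.75=0.9375
n=1: y=0.9375, sp=1, e=sp−y=0.0625; I=1.0625, D=e−e_prev=-0.9375; u=3/2·0.0625+1/4·1.0625+2·(-0.9375)=-1.515625; next y=-3/5·0.9375+1/4·(-1.515625)≈-0.941406
n=2: y≈-0.941406, sp=1, e=sp−y≈1.941406; I≈3.003906, D=e−e_prev≈1.878906; u=3/2·1.941406+1/4·3.003906+2·1.878906≈7.420898; next y=-3/5·(-0.941406)+1/4·7.420898≈2.420068
n=3: y≈2.420068, sp=1, e=sp−y≈-1.420068; I≈1.583838, D=e−e_prev≈-3.361475; u=3/2·(-1.420068)+1/4·1.583838+2·(-3.361475)≈-8.457092; next y=-3/5·2.420068+1/4·(-8.457092)≈-3.566314
n=4: y≈-3.566314, sp=1, e=sp−y≈4.566314; I≈6.150152, D=e−e_prev≈5.986382; u=3/2·4.566314+1/4·6.150152+2·5.986382≈20.359774; next y=-3/5·(-3.566314)+1/4·20.359774≈7.229732
n=5: y≈7.229732, sp=1, e=sp−y≈-6.229732; I≈-0.079580, D=e−e_prev≈-10.796046; u=3/2·(-6.229732)+1/4·(-0.079580)+2·(-10.796046)≈-30.956585; next y=-3/5·7.229732+1/4·(-30.956585)≈-12.076985
n=6: y≈-12.076985, sp=1, e=sp−y≈13.076985; I≈12.997405, D=e−e_prev≈19.306717; u=3/2·13.076985+1/4·12.997405+2·19.306717≈61.478264; next y=-3/5·(-12.076985)+1/4·61.478264≈22.615757
n=7: y≈22.615757, sp=1, e=sp−y≈-21.615757; I≈-8.618352, D=e−e_prev≈-34.692743; u=3/2·(-21.615757)+1/4·(-8.618352)+2·(-34.692743)≈-103.963709; next y=-3/5·22.615757+1/4·(-103.963709)≈-39.560382
n=8: y≈-39.560382, sp=1, e=sp−y≈40.560382; I≈31.942030, D=e−e_prev≈62.176139; u=3/2·40.560382+1/4·31.942030+2·62.176139≈193.178358; next y=-3/5·(-39.560382)+1/4·193.178358≈72.030819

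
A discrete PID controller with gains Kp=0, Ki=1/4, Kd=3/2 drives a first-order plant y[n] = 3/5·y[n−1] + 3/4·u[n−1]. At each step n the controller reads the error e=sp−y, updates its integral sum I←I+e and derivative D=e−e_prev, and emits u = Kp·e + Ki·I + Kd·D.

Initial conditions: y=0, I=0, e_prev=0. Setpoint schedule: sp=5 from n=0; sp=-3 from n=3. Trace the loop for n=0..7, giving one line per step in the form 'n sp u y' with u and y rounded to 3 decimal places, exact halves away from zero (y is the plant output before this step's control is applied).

(exact arithmetic carried between steps; '≈' marks a value shown rounded to 6 d.p. or computed from one; I and e_prev carry over from the previous line; the table rounds u and y to 3 d.p., halves away from zero)
n=0: y=0, sp=5, e=sp−y=5; I=5, D=e−e_prev=5; u=0·5+1/4·5+3/2·5=8.75; next y=3/5·0+3/4·8.75=6.5625
n=1: y=6.5625, sp=5, e=sp−y=-1.5625; I=3.4375, D=e−e_prev=-6.5625; u=0·(-1.5625)+1/4·3.4375+3/2·(-6.5625)=-8.984375; next y=3/5·6.5625+3/4·(-8.984375)≈-2.800781
n=2: y≈-2.800781, sp=5, e=sp−y≈7.800781; I≈11.238281, D=e−e_prev≈9.363281; u=0·7.800781+1/4·11.238281+3/2·9.363281≈16.854492; next y=3/5·(-2.800781)+3/4·16.854492≈10.960400
n=3: y≈10.960400, sp=-3, e=sp−y≈-13.960400; I≈-2.722119, D=e−e_prev≈-21.761182; u=0·(-13.960400)+1/4·(-2.722119)+3/2·(-21.761182)≈-33.322302; next y=3/5·10.960400+3/4·(-33.322302)≈-18.415486
n=4: y≈-18.415486, sp=-3, e=sp−y≈15.415486; I≈12.693367, D=e−e_prev≈29.375887; u=0·15.415486+1/4·12.693367+3/2·29.375887≈47.237172; next y=3/5·(-18.415486)+3/4·47.237172≈24.378587
n=5: y≈24.378587, sp=-3, e=sp−y≈-27.378587; I≈-14.685220, D=e−e_prev≈-42.794074; u=0·(-27.378587)+1/4·(-14.685220)+3/2·(-42.794074)≈-67.862415; next y=3/5·24.378587+3/4·(-67.862415)≈-36.269659
n=6: y≈-36.269659, sp=-3, e=sp−y≈33.269659; I≈18.584439, D=e−e_prev≈60.648246; u=0·33.269659+1/4·18.584439+3/2·60.648246≈95.618480; next y=3/5·(-36.269659)+3/4·95.618480≈49.952064
n=7: y≈49.952064, sp=-3, e=sp−y≈-52.952064; I≈-34.367625, D=e−e_prev≈-86.221723; u=0·(-52.952064)+1/4·(-34.367625)+3/2·(-86.221723)≈-137.924491; next y=3/5·49.952064+3/4·(-137.924491)≈-73.472130

0 5 8.750 0.000
1 5 -8.984 6.563
2 5 16.854 -2.801
3 -3 -33.322 10.960
4 -3 47.237 -18.415
5 -3 -67.862 24.379
6 -3 95.618 -36.270
7 -3 -137.924 49.952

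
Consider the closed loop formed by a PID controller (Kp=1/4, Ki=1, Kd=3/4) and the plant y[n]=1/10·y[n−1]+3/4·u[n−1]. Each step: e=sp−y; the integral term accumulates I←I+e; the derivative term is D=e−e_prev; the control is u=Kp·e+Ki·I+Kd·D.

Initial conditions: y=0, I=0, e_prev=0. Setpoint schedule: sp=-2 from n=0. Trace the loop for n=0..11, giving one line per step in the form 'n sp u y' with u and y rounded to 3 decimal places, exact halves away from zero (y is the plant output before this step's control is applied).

(exact arithmetic carried between steps; '≈' marks a value shown rounded to 6 d.p. or computed from one; I and e_prev carry over from the previous line; the table rounds u and y to 3 d.p., halves away from zero)
n=0: y=0, sp=-2, e=sp−y=-2; I=-2, D=e−e_prev=-2; u=1/4·(-2)+1·(-2)+3/4·(-2)=-4; next y=1/10·0+3/4·(-4)=-3
n=1: y=-3, sp=-2, e=sp−y=1; I=-1, D=e−e_prev=3; u=1/4·1+1·(-1)+3/4·3=1.5; next y=1/10·(-3)+3/4·1.5=0.825
n=2: y=0.825, sp=-2, e=sp−y=-2.825; I=-3.825, D=e−e_prev=-3.825; u=1/4·(-2.825)+1·(-3.825)+3/4·(-3.825)=-7.4; next y=1/10·0.825+3/4·(-7.4)=-5.4675
n=3: y=-5.4675, sp=-2, e=sp−y=3.4675; I=-0.3575, D=e−e_prev=6.2925; u=1/4·3.4675+1·(-0.3575)+3/4·6.2925=5.22875; next y=1/10·(-5.4675)+3/4·5.22875≈3.374813
n=4: y≈3.374813, sp=-2, e=sp−y≈-5.374813; I≈-5.732313, D=e−e_prev≈-8.842313; u=1/4·(-5.374813)+1·(-5.732313)+3/4·(-8.842313)≈-13.70775; next y=1/10·3.374813+3/4·(-13.70775)≈-9.943331
n=5: y≈-9.943331, sp=-2, e=sp−y≈7.943331; I≈2.211019, D=e−e_prev≈13.318144; u=1/4·7.943331+1·2.211019+3/4·13.318144≈14.185459; next y=1/10·(-9.943331)+3/4·14.185459≈9.644761
n=6: y≈9.644761, sp=-2, e=sp−y≈-11.644761; I≈-9.433743, D=e−e_prev≈-19.588093; u=1/4·(-11.644761)+1·(-9.433743)+3/4·(-19.588093)≈-27.036003; next y=1/10·9.644761+3/4·(-27.036003)≈-19.312526
n=7: y≈-19.312526, sp=-2, e=sp−y≈17.312526; I≈7.878783, D=e−e_prev≈28.957287; u=1/4·17.312526+1·7.878783+3/4·28.957287≈33.924880; next y=1/10·(-19.312526)+3/4·33.924880≈23.512407
n=8: y≈23.512407, sp=-2, e=sp−y≈-25.512407; I≈-17.633624, D=e−e_prev≈-42.824933; u=1/4·(-25.512407)+1·(-17.633624)+3/4·(-42.824933)≈-56.130426; next y=1/10·23.512407+3/4·(-56.130426)≈-39.746579
n=9: y≈-39.746579, sp=-2, e=sp−y≈37.746579; I≈20.112954, D=e−e_prev≈63.258986; u=1/4·37.746579+1·20.112954+3/4·63.258986≈76.993839; next y=1/10·(-39.746579)+3/4·76.993839≈53.770721
n=10: y≈53.770721, sp=-2, e=sp−y≈-55.770721; I≈-35.657767, D=e−e_prev≈-93.517300; u=1/4·(-55.770721)+1·(-35.657767)+3/4·(-93.517300)≈-119.738422; next y=1/10·53.770721+3/4·(-119.738422)≈-84.426744
n=11: y≈-84.426744, sp=-2, e=sp−y≈82.426744; I≈46.768978, D=e−e_prev≈138.197465; u=1/4·82.426744+1·46.768978+3/4·138.197465≈171.023763; next y=1/10·(-84.426744)+3/4·171.023763≈119.825147

0 -2 -4.000 0.000
1 -2 1.500 -3.000
2 -2 -7.400 0.825
3 -2 5.229 -5.468
4 -2 -13.708 3.375
5 -2 14.185 -9.943
6 -2 -27.036 9.645
7 -2 33.925 -19.313
8 -2 -56.130 23.512
9 -2 76.994 -39.747
10 -2 -119.738 53.771
11 -2 171.024 -84.427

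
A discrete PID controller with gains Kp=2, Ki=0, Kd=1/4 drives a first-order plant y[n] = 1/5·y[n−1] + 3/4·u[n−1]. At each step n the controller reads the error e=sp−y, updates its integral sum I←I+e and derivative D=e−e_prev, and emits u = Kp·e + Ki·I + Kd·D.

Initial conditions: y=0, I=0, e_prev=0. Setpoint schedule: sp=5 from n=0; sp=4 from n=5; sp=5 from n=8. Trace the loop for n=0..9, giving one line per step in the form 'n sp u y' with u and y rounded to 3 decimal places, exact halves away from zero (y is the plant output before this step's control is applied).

(exact arithmetic carried between steps; '≈' marks a value shown rounded to 6 d.p. or computed from one; I and e_prev carry over from the previous line; the table rounds u and y to 3 d.p., halves away from zero)
n=0: y=0, sp=5, e=sp−y=5; I=5, D=e−e_prev=5; u=2·5+0·5+1/4·5=11.25; next y=1/5·0+3/4·11.25=8.4375
n=1: y=8.4375, sp=5, e=sp−y=-3.4375; I=1.5625, D=e−e_prev=-8.4375; u=2·(-3.4375)+0·1.5625+1/4·(-8.4375)=-8.984375; next y=1/5·8.4375+3/4·(-8.984375)≈-5.050781
n=2: y≈-5.050781, sp=5, e=sp−y≈10.050781; I≈11.613281, D=e−e_prev≈13.488281; u=2·10.050781+0·11.613281+1/4·13.488281≈23.473633; next y=1/5·(-5.050781)+3/4·23.473633≈16.595068
n=3: y≈16.595068, sp=5, e=sp−y≈-11.595068; I≈0.018213, D=e−e_prev≈-21.645850; u=2·(-11.595068)+0·0.018213+1/4·(-21.645850)≈-28.601599; next y=1/5·16.595068+3/4·(-28.601599)≈-18.132186
n=4: y≈-18.132186, sp=5, e=sp−y≈23.132186; I≈23.150399, D=e−e_prev≈34.727254; u=2·23.132186+0·23.150399+1/4·34.727254≈54.946185; next y=1/5·(-18.132186)+3/4·54.946185≈37.583201
n=5: y≈37.583201, sp=4, e=sp−y≈-33.583201; I≈-10.432803, D=e−e_prev≈-56.715387; u=2·(-33.583201)+0·(-10.432803)+1/4·(-56.715387)≈-81.345250; next y=1/5·37.583201+3/4·(-81.345250)≈-53.492297
n=6: y≈-53.492297, sp=4, e=sp−y≈57.492297; I≈47.059494, D=e−e_prev≈91.075499; u=2·57.492297+0·47.059494+1/4·91.075499≈137.753469; next y=1/5·(-53.492297)+3/4·137.753469≈92.616642
n=7: y≈92.616642, sp=4, e=sp−y≈-88.616642; I≈-41.557148, D=e−e_prev≈-146.108939; u=2·(-88.616642)+0·(-41.557148)+1/4·(-146.108939)≈-213.760519; next y=1/5·92.616642+3/4·(-213.760519)≈-141.797061
n=8: y≈-141.797061, sp=5, e=sp−y≈146.797061; I≈105.239913, D=e−e_prev≈235.413703; u=2·146.797061+0·105.239913+1/4·235.413703≈352.447547; next y=1/5·(-141.797061)+3/4·352.447547≈235.976248
n=9: y≈235.976248, sp=5, e=sp−y≈-230.976248; I≈-125.736336, D=e−e_prev≈-377.773309; u=2·(-230.976248)+0·(-125.736336)+1/4·(-377.773309)≈-556.395824; next y=1/5·235.976248+3/4·(-556.395824)≈-370.101618

0 5 11.250 0.000
1 5 -8.984 8.438
2 5 23.474 -5.051
3 5 -28.602 16.595
4 5 54.946 -18.132
5 4 -81.345 37.583
6 4 137.753 -53.492
7 4 -213.761 92.617
8 5 352.448 -141.797
9 5 -556.396 235.976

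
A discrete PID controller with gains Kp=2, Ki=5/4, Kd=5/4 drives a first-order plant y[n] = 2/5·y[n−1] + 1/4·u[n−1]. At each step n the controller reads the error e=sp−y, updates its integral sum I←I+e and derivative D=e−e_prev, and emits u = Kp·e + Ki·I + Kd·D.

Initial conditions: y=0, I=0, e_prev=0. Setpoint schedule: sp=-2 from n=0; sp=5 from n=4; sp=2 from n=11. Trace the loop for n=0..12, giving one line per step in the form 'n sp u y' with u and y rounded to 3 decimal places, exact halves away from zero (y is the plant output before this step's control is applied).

0 -2 -9.000 0.000
1 -2 1.125 -2.250
2 -2 -8.716 -0.619
3 -2 -0.269 -2.426
4 5 23.256 -1.038
5 5 -5.176 5.399
6 5 22.771 0.866
7 5 -1.008 6.039
8 5 21.599 2.164
9 5 1.843 6.265
10 5 20.231 2.967
11 2 -9.600 6.245
12 2 20.602 0.098

(exact arithmetic carried between steps; '≈' marks a value shown rounded to 6 d.p. or computed from one; I and e_prev carry over from the previous line; the table rounds u and y to 3 d.p., halves away from zero)
n=0: y=0, sp=-2, e=sp−y=-2; I=-2, D=e−e_prev=-2; u=2·(-2)+5/4·(-2)+5/4·(-2)=-9; next y=2/5·0+1/4·(-9)=-2.25
n=1: y=-2.25, sp=-2, e=sp−y=0.25; I=-1.75, D=e−e_prev=2.25; u=2·0.25+5/4·(-1.75)+5/4·2.25=1.125; next y=2/5·(-2.25)+1/4·1.125=-0.61875
n=2: y=-0.61875, sp=-2, e=sp−y=-1.38125; I=-3.13125, D=e−e_prev=-1.63125; u=2·(-1.38125)+5/4·(-3.13125)+5/4·(-1.63125)=-8.715625; next y=2/5·(-0.61875)+1/4·(-8.715625)≈-2.426406
n=3: y≈-2.426406, sp=-2, e=sp−y≈0.426406; I≈-2.704844, D=e−e_prev≈1.807656; u=2·0.426406+5/4·(-2.704844)+5/4·1.807656≈-0.268672; next y=2/5·(-2.426406)+1/4·(-0.268672)≈-1.037730
n=4: y≈-1.037730, sp=5, e=sp−y≈6.037730; I≈3.332887, D=e−e_prev≈5.611324; u=2·6.037730+5/4·3.332887+5/4·5.611324≈23.255725; next y=2/5·(-1.037730)+1/4·23.255725≈5.398839
n=5: y≈5.398839, sp=5, e=sp−y≈-0.398839; I≈2.934048, D=e−e_prev≈-6.436569; u=2·(-0.398839)+5/4·2.934048+5/4·(-6.436569)≈-5.175830; next y=2/5·5.398839+1/4·(-5.175830)≈0.865578
n=6: y≈0.865578, sp=5, e=sp−y≈4.134422; I≈7.068470, D=e−e_prev≈4.533261; u=2·4.134422+5/4·7.068470+5/4·4.533261≈22.771007; next y=2/5·0.865578+1/4·22.771007≈6.038983
n=7: y≈6.038983, sp=5, e=sp−y≈-1.038983; I≈6.029487, D=e−e_prev≈-5.173405; u=2·(-1.038983)+5/4·6.029487+5/4·(-5.173405)≈-1.007864; next y=2/5·6.038983+1/4·(-1.007864)≈2.163627
n=8: y≈2.163627, sp=5, e=sp−y≈2.836373; I≈8.865859, D=e−e_prev≈3.875356; u=2·2.836373+5/4·8.865859+5/4·3.875356≈21.599264; next y=2/5·2.163627+1/4·21.599264≈6.265267
n=9: y≈6.265267, sp=5, e=sp−y≈-1.265267; I≈7.600592, D=e−e_prev≈-4.101640; u=2·(-1.265267)+5/4·7.600592+5/4·(-4.101640)≈1.843157; next y=2/5·6.265267+1/4·1.843157≈2.966896
n=10: y≈2.966896, sp=5, e=sp−y≈2.033104; I≈9.633696, D=e−e_prev≈3.298371; u=2·2.033104+5/4·9.633696+5/4·3.298371≈20.231292; next y=2/5·2.966896+1/4·20.231292≈6.244581
n=11: y≈6.244581, sp=2, e=sp−y≈-4.244581; I≈5.389115, D=e−e_prev≈-6.277685; u=2·(-4.244581)+5/4·5.389115+5/4·(-6.277685)≈-9.599876; next y=2/5·6.244581+1/4·(-9.599876)≈0.097864
n=12: y≈0.097864, sp=2, e=sp−y≈1.902136; I≈7.291251, D=e−e_prev≈6.146718; u=2·1.902136+5/4·7.291251+5/4·6.146718≈20.601734; next y=2/5·0.097864+1/4·20.601734≈5.189579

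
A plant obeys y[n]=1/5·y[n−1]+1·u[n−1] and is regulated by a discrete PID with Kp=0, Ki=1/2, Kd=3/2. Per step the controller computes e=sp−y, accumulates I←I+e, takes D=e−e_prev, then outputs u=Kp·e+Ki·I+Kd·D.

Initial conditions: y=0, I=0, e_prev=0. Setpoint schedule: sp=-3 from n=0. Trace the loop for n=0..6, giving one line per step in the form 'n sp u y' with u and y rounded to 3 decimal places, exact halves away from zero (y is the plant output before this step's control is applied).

(exact arithmetic carried between steps; '≈' marks a value shown rounded to 6 d.p. or computed from one; I and e_prev carry over from the previous line; the table rounds u and y to 3 d.p., halves away from zero)
n=0: y=0, sp=-3, e=sp−y=-3; I=-3, D=e−e_prev=-3; u=0·(-3)+1/2·(-3)+3/2·(-3)=-6; next y=1/5·0+1·(-6)=-6
n=1: y=-6, sp=-3, e=sp−y=3; I=0, D=e−e_prev=6; u=0·3+1/2·0+3/2·6=9; next y=1/5·(-6)+1·9=7.8
n=2: y=7.8, sp=-3, e=sp−y=-10.8; I=-10.8, D=e−e_prev=-13.8; u=0·(-10.8)+1/2·(-10.8)+3/2·(-13.8)=-26.1; next y=1/5·7.8+1·(-26.1)=-24.54
n=3: y=-24.54, sp=-3, e=sp−y=21.54; I=10.74, D=e−e_prev=32.34; u=0·21.54+1/2·10.74+3/2·32.34=53.88; next y=1/5·(-24.54)+1·53.88=48.972
n=4: y=48.972, sp=-3, e=sp−y=-51.972; I=-41.232, D=e−e_prev=-73.512; u=0·(-51.972)+1/2·(-41.232)+3/2·(-73.512)=-130.884; next y=1/5·48.972+1·(-130.884)=-121.0896
n=5: y=-121.0896, sp=-3, e=sp−y=118.0896; I=76.8576, D=e−e_prev=170.0616; u=0·118.0896+1/2·76.8576+3/2·170.0616=293.5212; next y=1/5·(-121.0896)+1·293.5212=269.30328
n=6: y=269.30328, sp=-3, e=sp−y=-272.30328; I=-195.44568, D=e−e_prev=-390.39288; u=0·(-272.30328)+1/2·(-195.44568)+3/2·(-390.39288)=-683.31216; next y=1/5·269.30328+1·(-683.31216)=-629.451504

0 -3 -6.000 0.000
1 -3 9.000 -6.000
2 -3 -26.100 7.800
3 -3 53.880 -24.540
4 -3 -130.884 48.972
5 -3 293.521 -121.090
6 -3 -683.312 269.303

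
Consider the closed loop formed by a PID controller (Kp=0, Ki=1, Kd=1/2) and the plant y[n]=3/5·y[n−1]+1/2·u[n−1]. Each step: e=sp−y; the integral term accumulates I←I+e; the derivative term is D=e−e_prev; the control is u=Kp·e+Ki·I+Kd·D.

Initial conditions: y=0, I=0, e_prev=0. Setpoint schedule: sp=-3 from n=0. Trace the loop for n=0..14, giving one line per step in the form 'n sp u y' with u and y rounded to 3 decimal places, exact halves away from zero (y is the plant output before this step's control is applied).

(exact arithmetic carried between steps; '≈' marks a value shown rounded to 6 d.p. or computed from one; I and e_prev carry over from the previous line; the table rounds u and y to 3 d.p., halves away from zero)
n=0: y=0, sp=-3, e=sp−y=-3; I=-3, D=e−e_prev=-3; u=0·(-3)+1·(-3)+1/2·(-3)=-4.5; next y=3/5·0+1/2·(-4.5)=-2.25
n=1: y=-2.25, sp=-3, e=sp−y=-0.75; I=-3.75, D=e−e_prev=2.25; u=0·(-0.75)+1·(-3.75)+1/2·2.25=-2.625; next y=3/5·(-2.25)+1/2·(-2.625)=-2.6625
n=2: y=-2.6625, sp=-3, e=sp−y=-0.3375; I=-4.0875, D=e−e_prev=0.4125; u=0·(-0.3375)+1·(-4.0875)+1/2·0.4125=-3.88125; next y=3/5·(-2.6625)+1/2·(-3.88125)=-3.538125
n=3: y=-3.538125, sp=-3, e=sp−y=0.538125; I=-3.549375, D=e−e_prev=0.875625; u=0·0.538125+1·(-3.549375)+1/2·0.875625≈-3.111563; next y=3/5·(-3.538125)+1/2·(-3.111563)≈-3.678656
n=4: y≈-3.678656, sp=-3, e=sp−y≈0.678656; I≈-2.870719, D=e−e_prev≈0.140531; u=0·0.678656+1·(-2.870719)+1/2·0.140531≈-2.800453; next y=3/5·(-3.678656)+1/2·(-2.800453)≈-3.607420
n=5: y≈-3.607420, sp=-3, e=sp−y≈0.607420; I≈-2.263298, D=e−e_prev≈-0.071236; u=0·0.607420+1·(-2.263298)+1/2·(-0.071236)≈-2.298916; next y=3/5·(-3.607420)+1/2·(-2.298916)≈-3.313910
n=6: y≈-3.313910, sp=-3, e=sp−y≈0.313910; I≈-1.949388, D=e−e_prev≈-0.293510; u=0·0.313910+1·(-1.949388)+1/2·(-0.293510)≈-2.096143; next y=3/5·(-3.313910)+1/2·(-2.096143)≈-3.036418
n=7: y≈-3.036418, sp=-3, e=sp−y≈0.036418; I≈-1.912970, D=e−e_prev≈-0.277493; u=0·0.036418+1·(-1.912970)+1/2·(-0.277493)≈-2.051717; next y=3/5·(-3.036418)+1/2·(-2.051717)≈-2.847709
n=8: y≈-2.847709, sp=-3, e=sp−y≈-0.152291; I≈-2.065261, D=e−e_prev≈-0.188709; u=0·(-0.152291)+1·(-2.065261)+1/2·(-0.188709)≈-2.159616; next y=3/5·(-2.847709)+1/2·(-2.159616)≈-2.788433
n=9: y≈-2.788433, sp=-3, e=sp−y≈-0.211567; I≈-2.276828, D=e−e_prev≈-0.059276; u=0·(-0.211567)+1·(-2.276828)+1/2·(-0.059276)≈-2.306466; next y=3/5·(-2.788433)+1/2·(-2.306466)≈-2.826293
n=10: y≈-2.826293, sp=-3, e=sp−y≈-0.173707; I≈-2.450535, D=e−e_prev≈0.037860; u=0·(-0.173707)+1·(-2.450535)+1/2·0.037860≈-2.431605; next y=3/5·(-2.826293)+1/2·(-2.431605)≈-2.911578
n=11: y≈-2.911578, sp=-3, e=sp−y≈-0.088422; I≈-2.538957, D=e−e_prev≈0.085285; u=0·(-0.088422)+1·(-2.538957)+1/2·0.085285≈-2.496314; next y=3/5·(-2.911578)+1/2·(-2.496314)≈-2.995104
n=12: y≈-2.995104, sp=-3, e=sp−y≈-0.004896; I≈-2.543853, D=e−e_prev≈0.083526; u=0·(-0.004896)+1·(-2.543853)+1/2·0.083526≈-2.502090; next y=3/5·(-2.995104)+1/2·(-2.502090)≈-3.048107
n=13: y≈-3.048107, sp=-3, e=sp−y≈0.048107; I≈-2.495745, D=e−e_prev≈0.053003; u=0·0.048107+1·(-2.495745)+1/2·0.053003≈-2.469244; next y=3/5·(-3.048107)+1/2·(-2.469244)≈-3.063486
n=14: y≈-3.063486, sp=-3, e=sp−y≈0.063486; I≈-2.432259, D=e−e_prev≈0.015379; u=0·0.063486+1·(-2.432259)+1/2·0.015379≈-2.424570; next y=3/5·(-3.063486)+1/2·(-2.424570)≈-3.050377

0 -3 -4.500 0.000
1 -3 -2.625 -2.250
2 -3 -3.881 -2.663
3 -3 -3.112 -3.538
4 -3 -2.800 -3.679
5 -3 -2.299 -3.607
6 -3 -2.096 -3.314
7 -3 -2.052 -3.036
8 -3 -2.160 -2.848
9 -3 -2.306 -2.788
10 -3 -2.432 -2.826
11 -3 -2.496 -2.912
12 -3 -2.502 -2.995
13 -3 -2.469 -3.048
14 -3 -2.425 -3.063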